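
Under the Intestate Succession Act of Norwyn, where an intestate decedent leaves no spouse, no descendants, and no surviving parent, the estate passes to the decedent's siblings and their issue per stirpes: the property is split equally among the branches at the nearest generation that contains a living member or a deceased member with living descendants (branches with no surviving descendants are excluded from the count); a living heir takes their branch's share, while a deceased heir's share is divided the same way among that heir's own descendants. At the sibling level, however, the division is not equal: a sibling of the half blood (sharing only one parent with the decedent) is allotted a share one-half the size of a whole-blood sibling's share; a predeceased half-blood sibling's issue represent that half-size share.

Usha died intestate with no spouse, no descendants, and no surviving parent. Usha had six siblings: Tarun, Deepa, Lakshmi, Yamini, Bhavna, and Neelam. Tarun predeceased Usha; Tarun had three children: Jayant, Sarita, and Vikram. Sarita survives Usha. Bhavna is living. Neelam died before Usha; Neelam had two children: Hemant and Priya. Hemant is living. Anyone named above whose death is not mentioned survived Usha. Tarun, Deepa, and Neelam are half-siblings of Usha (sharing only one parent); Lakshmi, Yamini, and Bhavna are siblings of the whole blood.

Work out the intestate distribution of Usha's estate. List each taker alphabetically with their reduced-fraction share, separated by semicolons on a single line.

Bhavna 2/9; Deepa 1/9; Hemant 1/18; Jayant 1/27; Lakshmi 2/9; Priya 1/18; Sarita 1/27; Vikram 1/27; Yamini 2/9

No spouse, descendants, or parent survives, so the estate passes to Usha's siblings per stirpes.
Half-blood siblings count for one-half the weight of whole-blood siblings at the initial division.
Dividing 1 in proportion to weights (total weight 9/2): Tarun (weight 1/2) → 1/9; Deepa (weight 1/2) → 1/9; Lakshmi (weight 1) → 2/9; Yamini (weight 1) → 2/9; Bhavna (weight 1) → 2/9; Neelam (weight 1/2) → 1/9.
Tarun predeceased; the 1/9 allotted to Tarun's branch passes to Tarun's issue by representation.
The 1/9 is divided into 3 equal shares of 1/27 among Jayant, Sarita, Vikram.
Jayant is living and takes 1/27.
Sarita is living and takes 1/27.
Vikram is living and takes 1/27.
Deepa is living and takes 1/9.
Lakshmi is living and takes 2/9.
Yamini is living and takes 2/9.
Bhavna is living and takes 2/9.
Neelam predeceased; the 1/9 allotted to Neelam's branch passes to Neelam's issue by representation.
The 1/9 is divided into 2 equal shares of 1/18 among Hemant, Priya.
Hemant is living and takes 1/18.
Priya is living and takes 1/18.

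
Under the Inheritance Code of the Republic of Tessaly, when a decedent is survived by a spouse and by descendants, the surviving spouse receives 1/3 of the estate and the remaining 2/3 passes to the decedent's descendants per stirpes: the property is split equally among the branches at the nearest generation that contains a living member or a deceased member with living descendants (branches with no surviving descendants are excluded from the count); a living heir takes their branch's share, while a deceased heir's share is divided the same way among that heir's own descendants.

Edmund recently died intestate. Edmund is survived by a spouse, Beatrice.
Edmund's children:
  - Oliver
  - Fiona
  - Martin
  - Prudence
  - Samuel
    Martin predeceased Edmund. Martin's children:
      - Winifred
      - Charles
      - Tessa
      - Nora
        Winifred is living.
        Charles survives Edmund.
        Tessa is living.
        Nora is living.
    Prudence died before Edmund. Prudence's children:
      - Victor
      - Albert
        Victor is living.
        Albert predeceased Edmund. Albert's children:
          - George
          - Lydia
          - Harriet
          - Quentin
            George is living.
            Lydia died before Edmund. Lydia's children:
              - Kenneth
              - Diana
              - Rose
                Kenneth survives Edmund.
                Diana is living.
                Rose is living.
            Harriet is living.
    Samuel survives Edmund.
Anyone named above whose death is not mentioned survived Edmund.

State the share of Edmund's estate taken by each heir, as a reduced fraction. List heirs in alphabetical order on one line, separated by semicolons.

Beatrice 1/3; Charles 1/30; Diana 1/180; Fiona 2/15; George 1/60; Harriet 1/60; Kenneth 1/180; Nora 1/30; Oliver 2/15; Quentin 1/60; Rose 1/180; Samuel 2/15; Tessa 1/30; Victor 1/15; Winifred 1/30

Beatrice, as surviving spouse, takes 1/3.
The remaining 2/3 passes to Edmund's descendants per stirpes.
The 2/3 is divided into 5 equal shares of 2/15 among Oliver, Fiona, Martin, Prudence, Samuel.
Oliver is living and takes 2/15.
Fiona is living and takes 2/15.
Martin predeceased; the 2/15 allotted to Martin's branch passes to Martin's issue by representation.
The 2/15 is divided into 4 equal shares of 1/30 among Winifred, Charles, Tessa, Nora.
Winifred is living and takes 1/30.
Charles is living and takes 1/30.
Tessa is living and takes 1/30.
Nora is living and takes 1/30.
Prudence predeceased; the 2/15 allotted to Prudence's branch passes to Prudence's issue by representation.
The 2/15 is divided into 2 equal shares of 1/15 among Victor, Albert.
Victor is living and takes 1/15.
Albert predeceased; the 1/15 allotted to Albert's branch passes to Albert's issue by representation.
The 1/15 is divided into 4 equal shares of 1/60 among George, Lydia, Harriet, Quentin.
George is living and takes 1/60.
Lydia predeceased; the 1/60 allotted to Lydia's branch passes to Lydia's issue by representation.
The 1/60 is divided into 3 equal shares of 1/180 among Kenneth, Diana, Rose.
Kenneth is living and takes 1/180.
Diana is living and takes 1/180.
Rose is living and takes 1/180.
Harriet is living and takes 1/60.
Quentin is living and takes 1/60.
Samuel is living and takes 2/15.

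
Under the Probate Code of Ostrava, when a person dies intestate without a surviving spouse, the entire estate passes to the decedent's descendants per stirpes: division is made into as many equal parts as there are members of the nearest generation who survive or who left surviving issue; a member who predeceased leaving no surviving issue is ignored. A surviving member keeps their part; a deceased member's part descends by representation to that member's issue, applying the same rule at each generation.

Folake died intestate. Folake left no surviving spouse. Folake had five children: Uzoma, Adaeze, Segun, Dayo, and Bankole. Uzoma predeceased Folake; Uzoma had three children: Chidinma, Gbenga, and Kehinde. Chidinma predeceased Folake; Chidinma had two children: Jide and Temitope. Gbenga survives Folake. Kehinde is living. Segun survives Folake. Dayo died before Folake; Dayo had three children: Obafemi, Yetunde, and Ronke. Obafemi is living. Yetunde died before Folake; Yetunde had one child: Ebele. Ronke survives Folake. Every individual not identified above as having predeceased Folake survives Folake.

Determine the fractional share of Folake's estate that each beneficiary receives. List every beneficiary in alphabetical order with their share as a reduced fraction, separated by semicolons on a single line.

There is no surviving spouse, so the entire estate passes to Folake's descendants per stirpes.
The estate is divided into 5 equal shares of 1/5 among Uzoma, Adaeze, Segun, Dayo, Bankole.
Uzoma predeceased; the 1/5 allotted to Uzoma's branch passes to Uzoma's issue by representation.
The 1/5 is divided into 3 equal shares of 1/15 among Chidinma, Gbenga, Kehinde.
Chidinma predeceased; the 1/15 allotted to Chidinma's branch passes to Chidinma's issue by representation.
The 1/15 is divided into 2 equal shares of 1/30 among Jide, Temitope.
Jide is living and takes 1/30.
Temitope is living and takes 1/30.
Gbenga is living and takes 1/15.
Kehinde is living and takes 1/15.
Adaeze is living and takes 1/5.
Segun is living and takes 1/5.
Dayo predeceased; the 1/5 allotted to Dayo's branch passes to Dayo's issue by representation.
The 1/5 is divided into 3 equal shares of 1/15 among Obafemi, Yetunde, Ronke.
Obafemi is living and takes 1/15.
Yetunde predeceased; the 1/15 allotted to Yetunde's branch passes to Yetunde's issue by representation.
Ebele is the sole taker at this level and receives the full 1/15.
Ronke is living and takes 1/15.
Bankole is living and takes 1/5.

Adaeze 1/5; Bankole 1/5; Ebele 1/15; Gbenga 1/15; Jide 1/30; Kehinde 1/15; Obafemi 1/15; Ronke 1/15; Segun 1/5; Temitope 1/30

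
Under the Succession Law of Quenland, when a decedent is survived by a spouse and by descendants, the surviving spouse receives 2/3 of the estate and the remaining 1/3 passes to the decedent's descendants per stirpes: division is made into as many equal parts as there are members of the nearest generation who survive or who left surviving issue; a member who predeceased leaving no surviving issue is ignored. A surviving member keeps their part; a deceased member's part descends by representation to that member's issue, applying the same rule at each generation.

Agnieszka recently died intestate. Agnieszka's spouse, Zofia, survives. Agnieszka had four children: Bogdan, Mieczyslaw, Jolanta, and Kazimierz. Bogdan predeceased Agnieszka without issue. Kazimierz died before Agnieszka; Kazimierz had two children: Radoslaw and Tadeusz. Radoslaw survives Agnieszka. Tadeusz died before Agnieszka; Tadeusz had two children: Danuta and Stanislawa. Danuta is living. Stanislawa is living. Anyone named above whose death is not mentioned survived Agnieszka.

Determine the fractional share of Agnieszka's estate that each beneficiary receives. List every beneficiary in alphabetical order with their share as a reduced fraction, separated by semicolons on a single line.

Danuta 1/36; Jolanta 1/9; Mieczyslaw 1/9; Radoslaw 1/18; Stanislawa 1/36; Zofia 2/3

Zofia, as surviving spouse, takes 2/3.
The remaining 1/3 passes to Agnieszka's descendants per stirpes.
Bogdan left no surviving issue, so that branch lapses and is disregarded.
The 1/3 is divided into 3 equal shares of 1/9 among Mieczyslaw, Jolanta, Kazimierz.
Mieczyslaw is living and takes 1/9.
Jolanta is living and takes 1/9.
Kazimierz predeceased; the 1/9 allotted to Kazimierz's branch passes to Kazimierz's issue by representation.
The 1/9 is divided into 2 equal shares of 1/18 among Radoslaw, Tadeusz.
Radoslaw is living and takes 1/18.
Tadeusz predeceased; the 1/18 allotted to Tadeusz's branch passes to Tadeusz's issue by representation.
The 1/18 is divided into 2 equal shares of 1/36 among Danuta, Stanislawa.
Danuta is living and takes 1/36.
Stanislawa is living and takes 1/36.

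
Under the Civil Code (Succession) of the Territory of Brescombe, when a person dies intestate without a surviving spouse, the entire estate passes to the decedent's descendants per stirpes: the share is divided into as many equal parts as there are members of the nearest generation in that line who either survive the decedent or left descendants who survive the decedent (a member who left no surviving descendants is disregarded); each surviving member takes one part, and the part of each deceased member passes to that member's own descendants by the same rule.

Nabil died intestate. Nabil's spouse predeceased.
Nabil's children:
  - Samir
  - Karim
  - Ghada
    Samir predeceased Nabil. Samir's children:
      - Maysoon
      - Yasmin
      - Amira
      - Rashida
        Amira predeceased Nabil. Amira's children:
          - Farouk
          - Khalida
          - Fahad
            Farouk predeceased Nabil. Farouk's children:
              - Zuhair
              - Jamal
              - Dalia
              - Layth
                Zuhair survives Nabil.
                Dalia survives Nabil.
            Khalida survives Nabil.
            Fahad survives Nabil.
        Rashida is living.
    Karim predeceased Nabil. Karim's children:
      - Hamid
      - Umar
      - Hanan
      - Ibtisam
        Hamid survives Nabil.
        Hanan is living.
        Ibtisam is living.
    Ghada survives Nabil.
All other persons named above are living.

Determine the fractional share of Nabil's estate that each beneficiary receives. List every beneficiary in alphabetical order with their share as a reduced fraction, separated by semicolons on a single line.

Dalia 1/144; Fahad 1/36; Ghada 1/3; Hamid 1/12; Hanan 1/12; Ibtisam 1/12; Jamal 1/144; Khalida 1/36; Layth 1/144; Maysoon 1/12; Rashida 1/12; Umar 1/12; Yasmin 1/12; Zuhair 1/144

There is no surviving spouse, so the entire estate passes to Nabil's descendants per stirpes.
The estate is divided into 3 equal shares of 1/3 among Samir, Karim, Ghada.
Samir predeceased; the 1/3 allotted to Samir's branch passes to Samir's issue by representation.
The 1/3 is divided into 4 equal shares of 1/12 among Maysoon, Yasmin, Amira, Rashida.
Maysoon is living and takes 1/12.
Yasmin is living and takes 1/12.
Amira predeceased; the 1/12 allotted to Amira's branch passes to Amira's issue by representation.
The 1/12 is divided into 3 equal shares of 1/36 among Farouk, Khalida, Fahad.
Farouk predeceased; the 1/36 allotted to Farouk's branch passes to Farouk's issue by representation.
The 1/36 is divided into 4 equal shares of 1/144 among Zuhair, Jamal, Dalia, Layth.
Zuhair is living and takes 1/144.
Jamal is living and takes 1/144.
Dalia is living and takes 1/144.
Layth is living and takes 1/144.
Khalida is living and takes 1/36.
Fahad is living and takes 1/36.
Rashida is living and takes 1/12.
Karim predeceased; the 1/3 allotted to Karim's branch passes to Karim's issue by representation.
The 1/3 is divided into 4 equal shares of 1/12 among Hamid, Umar, Hanan, Ibtisam.
Hamid is living and takes 1/12.
Umar is living and takes 1/12.
Hanan is living and takes 1/12.
Ibtisam is living and takes 1/12.
Ghada is living and takes 1/3.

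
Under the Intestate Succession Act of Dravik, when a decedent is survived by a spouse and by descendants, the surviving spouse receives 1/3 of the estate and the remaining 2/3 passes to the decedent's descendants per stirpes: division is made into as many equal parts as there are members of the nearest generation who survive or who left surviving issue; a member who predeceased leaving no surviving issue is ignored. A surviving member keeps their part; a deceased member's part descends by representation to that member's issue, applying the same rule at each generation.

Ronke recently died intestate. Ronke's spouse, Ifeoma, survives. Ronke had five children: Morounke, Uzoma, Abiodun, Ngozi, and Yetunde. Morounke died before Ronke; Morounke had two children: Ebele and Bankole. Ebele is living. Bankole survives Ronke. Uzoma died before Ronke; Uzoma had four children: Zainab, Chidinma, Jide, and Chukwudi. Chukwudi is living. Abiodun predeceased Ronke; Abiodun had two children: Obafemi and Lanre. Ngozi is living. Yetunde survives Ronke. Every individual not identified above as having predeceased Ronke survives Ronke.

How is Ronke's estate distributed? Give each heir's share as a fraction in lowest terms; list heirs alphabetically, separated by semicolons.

Bankole 1/15; Chidinma 1/30; Chukwudi 1/30; Ebele 1/15; Ifeoma 1/3; Jide 1/30; Lanre 1/15; Ngozi 2/15; Obafemi 1/15; Yetunde 2/15; Zainab 1/30

Ifeoma, as surviving spouse, takes 1/3.
The remaining 2/3 passes to Ronke's descendants per stirpes.
The 2/3 is divided into 5 equal shares of 2/15 among Morounke, Uzoma, Abiodun, Ngozi, Yetunde.
Morounke predeceased; the 2/15 allotted to Morounke's branch passes to Morounke's issue by representation.
The 2/15 is divided into 2 equal shares of 1/15 among Ebele, Bankole.
Ebele is living and takes 1/15.
Bankole is living and takes 1/15.
Uzoma predeceased; the 2/15 allotted to Uzoma's branch passes to Uzoma's issue by representation.
The 2/15 is divided into 4 equal shares of 1/30 among Zainab, Chidinma, Jide, Chukwudi.
Zainab is living and takes 1/30.
Chidinma is living and takes 1/30.
Jide is living and takes 1/30.
Chukwudi is living and takes 1/30.
Abiodun predeceased; the 2/15 allotted to Abiodun's branch passes to Abiodun's issue by representation.
The 2/15 is divided into 2 equal shares of 1/15 among Obafemi, Lanre.
Obafemi is living and takes 1/15.
Lanre is living and takes 1/15.
Ngozi is living and takes 2/15.
Yetunde is living and takes 2/15.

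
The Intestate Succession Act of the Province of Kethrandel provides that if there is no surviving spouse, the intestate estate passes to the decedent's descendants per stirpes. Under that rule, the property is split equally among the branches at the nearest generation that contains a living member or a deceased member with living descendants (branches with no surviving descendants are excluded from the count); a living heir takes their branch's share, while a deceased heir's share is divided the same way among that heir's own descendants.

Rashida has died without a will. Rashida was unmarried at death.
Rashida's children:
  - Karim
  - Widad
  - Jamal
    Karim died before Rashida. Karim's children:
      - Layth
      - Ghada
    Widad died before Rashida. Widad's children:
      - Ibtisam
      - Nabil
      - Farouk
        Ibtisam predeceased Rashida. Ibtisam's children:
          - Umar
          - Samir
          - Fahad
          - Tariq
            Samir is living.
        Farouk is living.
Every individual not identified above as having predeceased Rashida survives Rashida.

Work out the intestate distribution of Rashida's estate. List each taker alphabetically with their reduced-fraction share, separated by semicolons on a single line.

There is no surviving spouse, so the entire estate passes to Rashida's descendants per stirpes.
The estate is divided into 3 equal shares of 1/3 among Karim, Widad, Jamal.
Karim predeceased; the 1/3 allotted to Karim's branch passes to Karim's issue by representation.
The 1/3 is divided into 2 equal shares of 1/6 among Layth, Ghada.
Layth is living and takes 1/6.
Ghada is living and takes 1/6.
Widad predeceased; the 1/3 allotted to Widad's branch passes to Widad's issue by representation.
The 1/3 is divided into 3 equal shares of 1/9 among Ibtisam, Nabil, Farouk.
Ibtisam predeceased; the 1/9 allotted to Ibtisam's branch passes to Ibtisam's issue by representation.
The 1/9 is divided into 4 equal shares of 1/36 among Umar, Samir, Fahad, Tariq.
Umar is living and takes 1/36.
Samir is living and takes 1/36.
Fahad is living and takes 1/36.
Tariq is living and takes 1/36.
Nabil is living and takes 1/9.
Farouk is living and takes 1/9.
Jamal is living and takes 1/3.

Fahad 1/36; Farouk 1/9; Ghada 1/6; Jamal 1/3; Layth 1/6; Nabil 1/9; Samir 1/36; Tariq 1/36; Umar 1/36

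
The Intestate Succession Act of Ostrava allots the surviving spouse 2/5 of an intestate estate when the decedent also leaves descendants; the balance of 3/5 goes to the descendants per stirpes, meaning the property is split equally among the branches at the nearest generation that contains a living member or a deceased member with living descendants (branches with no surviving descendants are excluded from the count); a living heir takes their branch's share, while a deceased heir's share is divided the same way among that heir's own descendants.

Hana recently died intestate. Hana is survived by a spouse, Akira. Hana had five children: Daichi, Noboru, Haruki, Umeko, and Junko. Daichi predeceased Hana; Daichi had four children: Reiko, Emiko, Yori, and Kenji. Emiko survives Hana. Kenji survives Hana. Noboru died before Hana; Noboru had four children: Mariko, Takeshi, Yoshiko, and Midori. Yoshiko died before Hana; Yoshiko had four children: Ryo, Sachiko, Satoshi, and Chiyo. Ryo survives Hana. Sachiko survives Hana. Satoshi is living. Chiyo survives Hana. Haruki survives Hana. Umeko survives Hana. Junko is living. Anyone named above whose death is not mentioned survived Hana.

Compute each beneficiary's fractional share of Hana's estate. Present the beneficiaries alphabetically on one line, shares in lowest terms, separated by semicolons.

Akira, as surviving spouse, takes 2/5.
The remaining 3/5 passes to Hana's descendants per stirpes.
The 3/5 is divided into 5 equal shares of 3/25 among Daichi, Noboru, Haruki, Umeko, Junko.
Daichi predeceased; the 3/25 allotted to Daichi's branch passes to Daichi's issue by representation.
The 3/25 is divided into 4 equal shares of 3/100 among Reiko, Emiko, Yori, Kenji.
Reiko is living and takes 3/100.
Emiko is living and takes 3/100.
Yori is living and takes 3/100.
Kenji is living and takes 3/100.
Noboru predeceased; the 3/25 allotted to Noboru's branch passes to Noboru's issue by representation.
The 3/25 is divided into 4 equal shares of 3/100 among Mariko, Takeshi, Yoshiko, Midori.
Mariko is living and takes 3/100.
Takeshi is living and takes 3/100.
Yoshiko predeceased; the 3/100 allotted to Yoshiko's branch passes to Yoshiko's issue by representation.
The 3/100 is divided into 4 equal shares of 3/400 among Ryo, Sachiko, Satoshi, Chiyo.
Ryo is living and takes 3/400.
Sachiko is living and takes 3/400.
Satoshi is living and takes 3/400.
Chiyo is living and takes 3/400.
Midori is living and takes 3/100.
Haruki is living and takes 3/25.
Umeko is living and takes 3/25.
Junko is living and takes 3/25.

Akira 2/5; Chiyo 3/400; Emiko 3/100; Haruki 3/25; Junko 3/25; Kenji 3/100; Mariko 3/100; Midori 3/100; Reiko 3/100; Ryo 3/400; Sachiko 3/400; Satoshi 3/400; Takeshi 3/100; Umeko 3/25; Yori 3/100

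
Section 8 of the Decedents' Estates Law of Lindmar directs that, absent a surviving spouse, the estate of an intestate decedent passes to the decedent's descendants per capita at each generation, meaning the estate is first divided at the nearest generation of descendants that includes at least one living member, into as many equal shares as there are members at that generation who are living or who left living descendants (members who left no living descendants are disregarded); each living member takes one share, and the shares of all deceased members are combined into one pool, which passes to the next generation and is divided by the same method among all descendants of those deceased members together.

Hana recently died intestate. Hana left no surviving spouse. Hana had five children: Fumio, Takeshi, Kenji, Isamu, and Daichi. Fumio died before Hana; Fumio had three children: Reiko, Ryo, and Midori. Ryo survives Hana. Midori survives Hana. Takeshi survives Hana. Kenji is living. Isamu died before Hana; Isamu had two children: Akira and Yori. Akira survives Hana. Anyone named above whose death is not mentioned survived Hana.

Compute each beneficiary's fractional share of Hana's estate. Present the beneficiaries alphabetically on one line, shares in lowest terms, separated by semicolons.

There is no surviving spouse, so the entire estate passes to Hana's descendants per capita at each generation.
At generation 1 (Fumio, Takeshi, Kenji, Isamu, Daichi) there are 5 shares of (1)/5 = 1/5 each.
Living: Takeshi, Kenji, and Daichi — each takes 1/5.
Deceased: Fumio and Isamu. Their combined 2/5 is pooled and carried to generation 2.
At generation 2 (Reiko, Ryo, Midori, Akira, Yori) there are 5 shares of (2/5)/5 = 2/25 each.
Living: Reiko, Ryo, Midori, Akira, and Yori — each takes 2/25.

Akira 2/25; Daichi 1/5; Kenji 1/5; Midori 2/25; Reiko 2/25; Ryo 2/25; Takeshi 1/5; Yori 2/25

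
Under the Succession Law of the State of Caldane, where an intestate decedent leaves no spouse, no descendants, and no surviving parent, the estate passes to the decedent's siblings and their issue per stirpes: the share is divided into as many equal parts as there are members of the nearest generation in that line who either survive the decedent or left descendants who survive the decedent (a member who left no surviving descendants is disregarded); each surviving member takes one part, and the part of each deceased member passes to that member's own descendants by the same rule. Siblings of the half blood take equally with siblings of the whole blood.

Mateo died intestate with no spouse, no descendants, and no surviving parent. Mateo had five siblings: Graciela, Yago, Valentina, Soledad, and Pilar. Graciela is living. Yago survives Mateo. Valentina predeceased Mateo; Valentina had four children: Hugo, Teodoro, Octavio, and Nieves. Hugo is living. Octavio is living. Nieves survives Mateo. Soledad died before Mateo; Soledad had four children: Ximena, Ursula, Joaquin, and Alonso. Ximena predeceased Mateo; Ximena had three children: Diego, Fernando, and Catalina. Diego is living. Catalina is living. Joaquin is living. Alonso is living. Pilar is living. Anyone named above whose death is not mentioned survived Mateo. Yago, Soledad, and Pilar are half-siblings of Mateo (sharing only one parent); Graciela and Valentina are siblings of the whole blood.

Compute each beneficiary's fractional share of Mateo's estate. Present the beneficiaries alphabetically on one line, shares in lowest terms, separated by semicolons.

Alonso 1/20; Catalina 1/60; Diego 1/60; Fernando 1/60; Graciela 1/5; Hugo 1/20; Joaquin 1/20; Nieves 1/20; Octavio 1/20; Pilar 1/5; Teodoro 1/20; Ursula 1/20; Yago 1/5

No spouse, descendants, or parent survives, so the estate passes to Mateo's siblings per stirpes.
Half-blood and whole-blood siblings take equally under the stated rule.
The estate is divided into 5 equal shares of 1/5 among Graciela, Yago, Valentina, Soledad, Pilar.
Graciela is living and takes 1/5.
Yago is living and takes 1/5.
Valentina predeceased; the 1/5 allotted to Valentina's branch passes to Valentina's issue by representation.
The 1/5 is divided into 4 equal shares of 1/20 among Hugo, Teodoro, Octavio, Nieves.
Hugo is living and takes 1/20.
Teodoro is living and takes 1/20.
Octavio is living and takes 1/20.
Nieves is living and takes 1/20.
Soledad predeceased; the 1/5 allotted to Soledad's branch passes to Soledad's issue by representation.
The 1/5 is divided into 4 equal shares of 1/20 among Ximena, Ursula, Joaquin, Alonso.
Ximena predeceased; the 1/20 allotted to Ximena's branch passes to Ximena's issue by representation.
The 1/20 is divided into 3 equal shares of 1/60 among Diego, Fernando, Catalina.
Diego is living and takes 1/60.
Fernando is living and takes 1/60.
Catalina is living and takes 1/60.
Ursula is living and takes 1/20.
Joaquin is living and takes 1/20.
Alonso is living and takes 1/20.
Pilar is living and takes 1/5.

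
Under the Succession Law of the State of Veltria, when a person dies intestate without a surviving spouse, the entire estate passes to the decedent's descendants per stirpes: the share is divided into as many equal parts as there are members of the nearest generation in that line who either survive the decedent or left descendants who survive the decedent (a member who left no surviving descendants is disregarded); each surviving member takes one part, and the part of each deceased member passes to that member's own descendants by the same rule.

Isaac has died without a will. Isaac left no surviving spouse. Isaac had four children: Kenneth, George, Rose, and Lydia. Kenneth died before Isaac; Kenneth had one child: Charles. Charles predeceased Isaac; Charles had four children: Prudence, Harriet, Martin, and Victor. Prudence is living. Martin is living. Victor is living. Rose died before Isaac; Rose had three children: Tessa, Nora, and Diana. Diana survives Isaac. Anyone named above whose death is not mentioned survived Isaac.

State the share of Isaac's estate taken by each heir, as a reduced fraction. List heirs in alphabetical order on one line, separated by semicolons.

Diana 1/12; George 1/4; Harriet 1/16; Lydia 1/4; Martin 1/16; Nora 1/12; Prudence 1/16; Tessa 1/12; Victor 1/16

There is no surviving spouse, so the entire estate passes to Isaac's descendants per stirpes.
The estate is divided into 4 equal shares of 1/4 among Kenneth, George, Rose, Lydia.
Kenneth predeceased; the 1/4 allotted to Kenneth's branch passes to Kenneth's issue by representation.
Charles's line is the sole branch at this level, so the full 1/4 passes to Charles's issue by representation.
The 1/4 is divided into 4 equal shares of 1/16 among Prudence, Harriet, Martin, Victor.
Prudence is living and takes 1/16.
Harriet is living and takes 1/16.
Martin is living and takes 1/16.
Victor is living and takes 1/16.
George is living and takes 1/4.
Rose predeceased; the 1/4 allotted to Rose's branch passes to Rose's issue by representation.
The 1/4 is divided into 3 equal shares of 1/12 among Tessa, Nora, Diana.
Tessa is living and takes 1/12.
Nora is living and takes 1/12.
Diana is living and takes 1/12.
Lydia is living and takes 1/4.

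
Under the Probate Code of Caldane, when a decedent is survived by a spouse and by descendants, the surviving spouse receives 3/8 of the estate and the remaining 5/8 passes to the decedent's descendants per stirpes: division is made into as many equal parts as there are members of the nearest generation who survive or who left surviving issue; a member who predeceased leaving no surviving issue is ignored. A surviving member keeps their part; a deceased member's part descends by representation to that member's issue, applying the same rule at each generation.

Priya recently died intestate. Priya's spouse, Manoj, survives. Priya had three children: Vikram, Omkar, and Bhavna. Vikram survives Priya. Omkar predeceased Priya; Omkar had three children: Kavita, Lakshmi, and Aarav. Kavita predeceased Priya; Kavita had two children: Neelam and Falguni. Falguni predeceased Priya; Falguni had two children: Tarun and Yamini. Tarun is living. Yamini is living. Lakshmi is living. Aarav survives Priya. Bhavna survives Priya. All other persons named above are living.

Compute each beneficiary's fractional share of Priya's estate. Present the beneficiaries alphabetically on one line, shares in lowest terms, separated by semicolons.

Aarav 5/72; Bhavna 5/24; Lakshmi 5/72; Manoj 3/8; Neelam 5/144; Tarun 5/288; Vikram 5/24; Yamini 5/288

Manoj, as surviving spouse, takes 3/8.
The remaining 5/8 passes to Priya's descendants per stirpes.
The 5/8 is divided into 3 equal shares of 5/24 among Vikram, Omkar, Bhavna.
Vikram is living and takes 5/24.
Omkar predeceased; the 5/24 allotted to Omkar's branch passes to Omkar's issue by representation.
The 5/24 is divided into 3 equal shares of 5/72 among Kavita, Lakshmi, Aarav.
Kavita predeceased; the 5/72 allotted to Kavita's branch passes to Kavita's issue by representation.
The 5/72 is divided into 2 equal shares of 5/144 among Neelam, Falguni.
Neelam is living and takes 5/144.
Falguni predeceased; the 5/144 allotted to Falguni's branch passes to Falguni's issue by representation.
The 5/144 is divided into 2 equal shares of 5/288 among Tarun, Yamini.
Tarun is living and takes 5/288.
Yamini is living and takes 5/288.
Lakshmi is living and takes 5/72.
Aarav is living and takes 5/72.
Bhavna is living and takes 5/24.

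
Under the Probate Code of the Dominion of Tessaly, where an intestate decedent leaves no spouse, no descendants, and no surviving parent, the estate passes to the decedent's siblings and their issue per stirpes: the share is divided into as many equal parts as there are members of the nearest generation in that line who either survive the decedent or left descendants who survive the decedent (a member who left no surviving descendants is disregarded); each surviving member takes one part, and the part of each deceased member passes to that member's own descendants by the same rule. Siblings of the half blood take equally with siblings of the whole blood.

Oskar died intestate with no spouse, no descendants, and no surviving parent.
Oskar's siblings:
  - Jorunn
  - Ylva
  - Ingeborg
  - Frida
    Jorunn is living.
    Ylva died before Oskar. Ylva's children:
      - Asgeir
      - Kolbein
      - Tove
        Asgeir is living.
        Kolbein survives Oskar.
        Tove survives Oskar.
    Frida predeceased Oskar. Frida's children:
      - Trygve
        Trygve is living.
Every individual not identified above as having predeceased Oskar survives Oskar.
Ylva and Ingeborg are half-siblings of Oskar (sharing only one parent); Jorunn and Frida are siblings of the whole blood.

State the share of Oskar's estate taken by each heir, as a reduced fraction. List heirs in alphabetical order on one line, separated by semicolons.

No spouse, descendants, or parent survives, so the estate passes to Oskar's siblings per stirpes.
Half-blood and whole-blood siblings take equally under the stated rule.
The estate is divided into 4 equal shares of 1/4 among Jorunn, Ylva, Ingeborg, Frida.
Jorunn is living and takes 1/4.
Ylva predeceased; the 1/4 allotted to Ylva's branch passes to Ylva's issue by representation.
The 1/4 is divided into 3 equal shares of 1/12 among Asgeir, Kolbein, Tove.
Asgeir is living and takes 1/12.
Kolbein is living and takes 1/12.
Tove is living and takes 1/12.
Ingeborg is living and takes 1/4.
Frida predeceased; the 1/4 allotted to Frida's branch passes to Frida's issue by representation.
Trygve is the sole taker at this level and receives the full 1/4.

Asgeir 1/12; Ingeborg 1/4; Jorunn 1/4; Kolbein 1/12; Tove 1/12; Trygve 1/4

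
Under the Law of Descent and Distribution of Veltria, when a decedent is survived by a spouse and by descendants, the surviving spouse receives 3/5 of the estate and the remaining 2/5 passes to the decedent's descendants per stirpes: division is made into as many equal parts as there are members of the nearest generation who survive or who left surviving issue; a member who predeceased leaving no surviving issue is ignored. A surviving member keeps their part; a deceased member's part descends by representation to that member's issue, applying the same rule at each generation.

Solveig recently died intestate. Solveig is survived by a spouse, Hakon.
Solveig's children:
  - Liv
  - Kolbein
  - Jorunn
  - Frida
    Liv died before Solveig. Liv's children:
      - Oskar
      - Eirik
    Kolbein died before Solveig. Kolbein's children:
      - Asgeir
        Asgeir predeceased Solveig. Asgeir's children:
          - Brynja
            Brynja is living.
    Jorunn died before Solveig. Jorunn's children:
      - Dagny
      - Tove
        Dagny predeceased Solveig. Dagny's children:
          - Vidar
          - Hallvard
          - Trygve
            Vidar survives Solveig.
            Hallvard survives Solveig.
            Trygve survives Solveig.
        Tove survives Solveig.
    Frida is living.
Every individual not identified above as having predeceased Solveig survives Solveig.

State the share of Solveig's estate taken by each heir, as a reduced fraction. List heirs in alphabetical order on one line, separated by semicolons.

Hakon, as surviving spouse, takes 3/5.
The remaining 2/5 passes to Solveig's descendants per stirpes.
The 2/5 is divided into 4 equal shares of 1/10 among Liv, Kolbein, Jorunn, Frida.
Liv predeceased; the 1/10 allotted to Liv's branch passes to Liv's issue by representation.
The 1/10 is divided into 2 equal shares of 1/20 among Oskar, Eirik.
Oskar is living and takes 1/20.
Eirik is living and takes 1/20.
Kolbein predeceased; the 1/10 allotted to Kolbein's branch passes to Kolbein's issue by representation.
Asgeir's line is the sole branch at this level, so the full 1/10 passes to Asgeir's issue by representation.
Brynja is the sole taker at this level and receives the full 1/10.
Jorunn predeceased; the 1/10 allotted to Jorunn's branch passes to Jorunn's issue by representation.
The 1/10 is divided into 2 equal shares of 1/20 among Dagny, Tove.
Dagny predeceased; the 1/20 allotted to Dagny's branch passes to Dagny's issue by representation.
The 1/20 is divided into 3 equal shares of 1/60 among Vidar, Hallvard, Trygve.
Vidar is living and takes 1/60.
Hallvard is living and takes 1/60.
Trygve is living and takes 1/60.
Tove is living and takes 1/20.
Frida is living and takes 1/10.

Brynja 1/10; Eirik 1/20; Frida 1/10; Hakon 3/5; Hallvard 1/60; Oskar 1/20; Tove 1/20; Trygve 1/60; Vidar 1/60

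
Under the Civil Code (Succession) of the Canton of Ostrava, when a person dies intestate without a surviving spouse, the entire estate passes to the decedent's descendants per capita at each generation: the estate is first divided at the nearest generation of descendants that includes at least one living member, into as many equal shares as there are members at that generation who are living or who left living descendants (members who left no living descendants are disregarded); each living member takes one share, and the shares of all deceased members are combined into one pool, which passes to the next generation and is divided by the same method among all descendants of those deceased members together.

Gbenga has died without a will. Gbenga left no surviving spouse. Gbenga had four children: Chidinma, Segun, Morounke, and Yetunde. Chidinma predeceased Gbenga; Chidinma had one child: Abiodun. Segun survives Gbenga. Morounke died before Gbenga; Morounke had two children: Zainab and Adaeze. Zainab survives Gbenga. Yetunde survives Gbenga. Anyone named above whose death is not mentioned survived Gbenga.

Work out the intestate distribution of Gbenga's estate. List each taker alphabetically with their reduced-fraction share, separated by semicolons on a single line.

Abiodun 1/6; Adaeze 1/6; Segun 1/4; Yetunde 1/4; Zainab 1/6

There is no surviving spouse, so the entire estate passes to Gbenga's descendants per capita at each generation.
At generation 1 (Chidinma, Segun, Morounke, Yetunde) there are 4 shares of (1)/4 = 1/4 each.
Living: Segun and Yetunde — each takes 1/4.
Deceased: Chidinma and Morounke. Their combined 1/2 is pooled and carried to generation 2.
At generation 2 (Abiodun, Zainab, Adaeze) there are 3 shares of (1/2)/3 = 1/6 each.
Living: Abiodun, Zainab, and Adaeze — each takes 1/6.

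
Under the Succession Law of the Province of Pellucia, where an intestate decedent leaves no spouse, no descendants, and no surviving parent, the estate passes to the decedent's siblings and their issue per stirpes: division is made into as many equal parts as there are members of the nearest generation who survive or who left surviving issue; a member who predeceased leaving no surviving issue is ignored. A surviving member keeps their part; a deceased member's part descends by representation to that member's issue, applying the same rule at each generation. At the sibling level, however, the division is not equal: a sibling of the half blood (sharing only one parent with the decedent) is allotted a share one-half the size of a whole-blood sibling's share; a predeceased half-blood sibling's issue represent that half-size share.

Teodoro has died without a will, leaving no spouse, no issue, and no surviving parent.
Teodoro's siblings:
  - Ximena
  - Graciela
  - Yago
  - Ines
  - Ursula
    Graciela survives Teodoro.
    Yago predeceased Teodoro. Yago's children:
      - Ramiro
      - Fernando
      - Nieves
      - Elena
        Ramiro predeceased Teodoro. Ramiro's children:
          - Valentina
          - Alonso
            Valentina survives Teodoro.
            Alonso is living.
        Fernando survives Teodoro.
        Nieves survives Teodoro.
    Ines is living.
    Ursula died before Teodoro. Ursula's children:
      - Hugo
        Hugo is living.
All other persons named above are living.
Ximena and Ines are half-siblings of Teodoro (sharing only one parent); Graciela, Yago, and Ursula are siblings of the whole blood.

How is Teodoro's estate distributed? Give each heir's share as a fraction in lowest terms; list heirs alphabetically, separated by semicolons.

Alonso 1/32; Elena 1/16; Fernando 1/16; Graciela 1/4; Hugo 1/4; Ines 1/8; Nieves 1/16; Valentina 1/32; Ximena 1/8

No spouse, descendants, or parent survives, so the estate passes to Teodoro's siblings per stirpes.
Half-blood siblings count for one-half the weight of whole-blood siblings at the initial division.
Dividing 1 in proportion to weights (total weight 4): Ximena (weight 1/2) → 1/8; Graciela (weight 1) → 1/4; Yago (weight 1) → 1/4; Ines (weight 1/2) → 1/8; Ursula (weight 1) → 1/4.
Ximena is living and takes 1/8.
Graciela is living and takes 1/4.
Yago predeceased; the 1/4 allotted to Yago's branch passes to Yago's issue by representation.
The 1/4 is divided into 4 equal shares of 1/16 among Ramiro, Fernando, Nieves, Elena.
Ramiro predeceased; the 1/16 allotted to Ramiro's branch passes to Ramiro's issue by representation.
The 1/16 is divided into 2 equal shares of 1/32 among Valentina, Alonso.
Valentina is living and takes 1/32.
Alonso is living and takes 1/32.
Fernando is living and takes 1/16.
Nieves is living and takes 1/16.
Elena is living and takes 1/16.
Ines is living and takes 1/8.
Ursula predeceased; the 1/4 allotted to Ursula's branch passes to Ursula's issue by representation.
Hugo is the sole taker at this level and receives the full 1/4.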